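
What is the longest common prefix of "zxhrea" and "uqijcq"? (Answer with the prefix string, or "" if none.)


String 1: 'zxhrea'
String 2: 'uqijcq'
Compare position by position:
pos 0: 'z' vs 'u' differ -> stop
Longest common prefix: "" (length 0)


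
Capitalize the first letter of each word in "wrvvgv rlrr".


Input string: 'wrvvgv rlrr'
Operation: capitalize first letter of each word
Word transformations: 'wrvvgv'->'Wrvvgv', 'rlrr'->'Rlrr'
Result: Wrvvgv Rlrr


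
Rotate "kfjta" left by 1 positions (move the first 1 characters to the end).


Input: 'kfjta', shift = 1
Operation: split at index 1 and swap parts
Front part s[0:1] = 'k'
Back part s[1:] = 'fjta'
Rotated = back + front = 'fjta' + 'k'
Result: fjtak


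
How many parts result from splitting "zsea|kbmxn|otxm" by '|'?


Input string: 'zsea|kbmxn|otxm'
Delimiter: '|'
Split result: 'zsea', 'kbmxn', 'otxm'
Number of parts: 3


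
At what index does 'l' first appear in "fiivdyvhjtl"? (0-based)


Input string: 'fiivdyvhjtl'
Target: 'l'
Scanning left to right: s[0]='f', s[1]='i', s[2]='i', s[3]='v', s[4]='d', s[5]='y', s[6]='v', s[7]='h', s[8]='j', s[9]='t', s[10]='l'
First match at index: 10


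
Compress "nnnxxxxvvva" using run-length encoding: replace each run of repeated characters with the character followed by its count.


Input: 'nnnxxxxvvva'
Operation: identify consecutive runs
Runs: 'nnn' -> n3, 'xxxx' -> x4, 'vvv' -> v3, 'a' -> a1
Encoded: n3x4v3a1


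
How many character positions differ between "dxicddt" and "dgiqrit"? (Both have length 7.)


String 1: 'dxicddt'
String 2: 'dgiqrit'
Compare each position: pos 0: 'd'=='d', pos 1: 'x'!='g', pos 2: 'i'=='i', pos 3: 'c'!='q', pos 4: 'd'!='r', pos 5: 'd'!='i', pos 6: 't'=='t'
Differing positions: 4
Hamming distance: 4


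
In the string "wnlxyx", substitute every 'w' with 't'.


Input string: 'wnlxyx'
Operation: replace 'w' with 't'
Positions of 'w': 0
After replacement: tnlxyx


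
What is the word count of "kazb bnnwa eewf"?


Input string: 'kazb bnnwa eewf'
Operation: split by spaces
Words found: 'kazb', 'bnnwa', 'eewf'
Word count: 3


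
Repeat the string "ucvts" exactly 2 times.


Input string: 'ucvts'
Operation: repeat 2 times
Concatenation: 'ucvts' + 'ucvts'
Result: ucvtsucvts


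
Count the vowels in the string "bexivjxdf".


Input string: 'bexivjxdf'
Operation: count vowels (a, e, i, o, u)
Scan: s[0]='b', s[1]='e' (vowel), s[2]='x', s[3]='i' (vowel), s[4]='v', s[5]='j', s[6]='x', s[7]='d', s[8]='f'
Vowels found: 2
Result: 2


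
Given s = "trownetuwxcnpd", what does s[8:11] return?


Input string: 'trownetuwxcnpd'
Operation: slice [8:11]
Extract characters: s[8]='w', s[9]='x', s[10]='c'
Result: wxc


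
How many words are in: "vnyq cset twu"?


Input string: 'vnyq cset twu'
Operation: split by spaces
Words found: 'vnyq', 'cset', 'twu'
Word count: 3


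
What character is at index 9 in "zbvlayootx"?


Input string: 'zbvlayootx'
Operation: get character at index 9
Index mapping: s[0]='z', s[1]='b', s[2]='v', s[3]='l', s[4]='a', s[5]='y', s[6]='o', s[7]='o', s[8]='t', s[9]='x'
Result: 'x'


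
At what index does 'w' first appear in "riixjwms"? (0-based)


Input string: 'riixjwms'
Target: 'w'
Scanning left to right: s[0]='r', s[1]='i', s[2]='i', s[3]='x', s[4]='j', s[5]='w'
First match at index: 5


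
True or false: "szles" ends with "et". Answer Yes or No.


Input string: 'szles'
Suffix to check: 'et'
Last 2 characters of input: 'es'
Match: False
Result: No


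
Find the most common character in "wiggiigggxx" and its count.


Input: 'wiggiigggxx'
Operation: tally each character
Counts: 'g':5, 'i':3, 'w':1, 'x':2
Maximum: 'g' appears 5 times


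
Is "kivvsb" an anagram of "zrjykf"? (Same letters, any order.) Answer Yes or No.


String 1: 'zrjykf' -> sorted: 'fjkryz'
String 2: 'kivvsb' -> sorted: 'biksvv'
Compare sorted forms: 'fjkryz' != 'biksvv'
Anagram: No


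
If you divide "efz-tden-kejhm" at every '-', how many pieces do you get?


Input string: 'efz-tden-kejhm'
Delimiter: '-'
Split result: 'efz', 'tden', 'kejhm'
Number of parts: 3


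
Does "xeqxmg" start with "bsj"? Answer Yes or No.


Input string: 'xeqxmg'
Prefix to check: 'bsj'
First 3 characters of input: 'xeq'
Match: False
Result: No


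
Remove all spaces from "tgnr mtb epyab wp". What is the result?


Input string: 'tgnr mtb epyab wp'
Operation: remove all spaces
Words: 'tgnr', 'mtb', 'epyab', 'wp'
Join without spaces: tgnrmtbepyabwp


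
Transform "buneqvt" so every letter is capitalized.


Input string: 'buneqvt'
Operation: convert each letter to uppercase
Mapping: 'b'->'B', 'u'->'U', 'n'->'N', 'e'->'E', 'q'->'Q', 'v'->'V', 't'->'T'
Result: BUNEQVT


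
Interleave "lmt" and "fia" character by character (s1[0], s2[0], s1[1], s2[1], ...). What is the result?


String 1: 'lmt'
String 2: 'fia'
Operation: alternate characters
Pairs: 'l'+'f', 'm'+'i', 't'+'a'
Result: lfmita


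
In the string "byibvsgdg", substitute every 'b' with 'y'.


Input string: 'byibvsgdg'
Operation: replace 'b' with 'y'
Positions of 'b': 0, 3
After replacement: yyiyvsgdg


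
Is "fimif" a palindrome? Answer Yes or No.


Input string: 'fimif'
Reversed: 'fimif'
Compare pairs: s[0]='f' vs s[4]='f' (match), s[1]='i' vs s[3]='i' (match)
Palindrome: Yes


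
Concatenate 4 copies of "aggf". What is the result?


Input string: 'aggf'
Operation: repeat 4 times
Concatenation: 'aggf' + 'aggf' + 'aggf' + 'aggf'
Result: aggfaggfaggfaggf


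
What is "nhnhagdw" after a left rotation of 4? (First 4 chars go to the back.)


Input: 'nhnhagdw', shift = 4
Operation: split at index 4 and swap parts
Front part s[0:4] = 'nhnh'
Back part s[4:] = 'agdw'
Rotated = back + front = 'agdw' + 'nhnh'
Result: agdwnhnh


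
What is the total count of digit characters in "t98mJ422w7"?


Input string: 't98mJ422w7'
Operation: count digit characters (0-9)
Scan: 't', '9'(digit), '8'(digit), 'm', 'J', '4'(digit), '2'(digit), '2'(digit), 'w', '7'(digit)
Digits found: 6
Result: 6


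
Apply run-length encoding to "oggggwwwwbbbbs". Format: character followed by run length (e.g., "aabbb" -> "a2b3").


Input: 'oggggwwwwbbbbs'
Operation: identify consecutive runs
Runs: 'o' -> o1, 'gggg' -> g4, 'wwww' -> w4, 'bbbb' -> b4, 's' -> s1
Encoded: o1g4w4b4s1


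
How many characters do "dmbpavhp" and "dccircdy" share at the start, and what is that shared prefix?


String 1: 'dmbpavhp'
String 2: 'dccircdy'
Compare position by position:
pos 0: 'd' vs 'd' match
pos 1: 'm' vs 'c' differ -> stop
Longest common prefix: "d" (length 1)


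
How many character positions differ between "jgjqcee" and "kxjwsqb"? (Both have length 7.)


String 1: 'jgjqcee'
String 2: 'kxjwsqb'
Compare each position: pos 0: 'j'!='k', pos 1: 'g'!='x', pos 2: 'j'=='j', pos 3: 'q'!='w', pos 4: 'c'!='s', pos 5: 'e'!='q', pos 6: 'e'!='b'
Differing positions: 6
Hamming distance: 6


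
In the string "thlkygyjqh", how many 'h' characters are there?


Input string: 'thlkygyjqh'
Target character: 'h'
Scan each position: s[1]='h', s[9]='h'
Matches found at indices: 1, 9
Total: 2


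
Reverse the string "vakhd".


Input string: 'vakhd'
Operation: reverse character order
Original order: 'v' -> 'a' -> 'k' -> 'h' -> 'd'
Reversed order: 'd' -> 'h' -> 'k' -> 'a' -> 'v'
Result: dhkav


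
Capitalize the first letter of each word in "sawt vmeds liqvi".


Input string: 'sawt vmeds liqvi'
Operation: capitalize first letter of each word
Word transformations: 'sawt'->'Sawt', 'vmeds'->'Vmeds', 'liqvi'->'Liqvi'
Result: Sawt Vmeds Liqvi


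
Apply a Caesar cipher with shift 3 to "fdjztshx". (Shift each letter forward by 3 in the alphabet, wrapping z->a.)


Input: 'fdjztshx', shift = 3
Operation: for each letter, (position + 3) mod 26
Mapping: 'f'(5+3=8)->'i', 'd'(3+3=6)->'g', 'j'(9+3=12)->'m', 'z'(25+3=28, 28 mod 26=2)->'c', 't'(19+3=22)->'w', 's'(18+3=21)->'v', 'h'(7+3=10)->'k', 'x'(23+3=26, 26 mod 26=0)->'a'
Result: igmcwvka


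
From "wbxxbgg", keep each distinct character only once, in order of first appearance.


Input: 'wbxxbgg'
Operation: keep first occurrence of each character
Scan: s[0]='w' new -> keep; s[1]='b' new -> keep; s[2]='x' new -> keep; s[3]='x' seen -> skip; s[4]='b' seen -> skip; s[5]='g' new -> keep; s[6]='g' seen -> skip
Result: wbxg


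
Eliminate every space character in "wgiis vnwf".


Input string: 'wgiis vnwf'
Operation: remove all spaces
Words: 'wgiis', 'vnwf'
Join without spaces: wgiisvnwf


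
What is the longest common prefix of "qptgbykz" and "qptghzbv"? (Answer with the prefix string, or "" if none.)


String 1: 'qptgbykz'
String 2: 'qptghzbv'
Compare position by position:
pos 0: 'q' vs 'q' match
pos 1: 'p' vs 'p' match
pos 2: 't' vs 't' match
pos 3: 'g' vs 'g' match
pos 4: 'b' vs 'h' differ -> stop
Longest common prefix: "qptg" (length 4)


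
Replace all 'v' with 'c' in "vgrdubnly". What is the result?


Input string: 'vgrdubnly'
Operation: replace 'v' with 'c'
Positions of 'v': 0
After replacement: cgrdubnly


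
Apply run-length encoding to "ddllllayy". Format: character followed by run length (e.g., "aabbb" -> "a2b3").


Input: 'ddllllayy'
Operation: identify consecutive runs
Runs: 'dd' -> d2, 'llll' -> l4, 'a' -> a1, 'yy' -> y2
Encoded: d2l4a1y2


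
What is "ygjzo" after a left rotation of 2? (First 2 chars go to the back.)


Input: 'ygjzo', shift = 2
Operation: split at index 2 and swap parts
Front part s[0:2] = 'yg'
Back part s[2:] = 'jzo'
Rotated = back + front = 'jzo' + 'yg'
Result: jzoyg


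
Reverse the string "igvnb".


Input string: 'igvnb'
Operation: reverse character order
Original order: 'i' -> 'g' -> 'v' -> 'n' -> 'b'
Reversed order: 'b' -> 'n' -> 'v' -> 'g' -> 'i'
Result: bnvgi


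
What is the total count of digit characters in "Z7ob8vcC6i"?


Input string: 'Z7ob8vcC6i'
Operation: count digit characters (0-9)
Scan: 'Z', '7'(digit), 'o', 'b', '8'(digit), 'v', 'c', 'C', '6'(digit), 'i'
Digits found: 3
Result: 3


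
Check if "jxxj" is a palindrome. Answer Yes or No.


Input string: 'jxxj'
Reversed: 'jxxj'
Compare pairs: s[0]='j' vs s[3]='j' (match), s[1]='x' vs s[2]='x' (match)
Palindrome: Yes


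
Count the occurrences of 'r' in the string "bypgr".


Input string: 'bypgr'
Target character: 'r'
Scan each position: s[4]='r'
Matches found at indices: 4
Total: 1


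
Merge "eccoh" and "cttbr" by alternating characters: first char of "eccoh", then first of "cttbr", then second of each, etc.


String 1: 'eccoh'
String 2: 'cttbr'
Operation: alternate characters
Pairs: 'e'+'c', 'c'+'t', 'c'+'t', 'o'+'b', 'h'+'r'
Result: ecctctobhr


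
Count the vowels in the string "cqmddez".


Input string: 'cqmddez'
Operation: count vowels (a, e, i, o, u)
Scan: s[0]='c', s[1]='q', s[2]='m', s[3]='d', s[4]='d', s[5]='e' (vowel), s[6]='z'
Vowels found: 1
Result: 1


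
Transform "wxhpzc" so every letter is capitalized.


Input string: 'wxhpzc'
Operation: convert each letter to uppercase
Mapping: 'w'->'W', 'x'->'X', 'h'->'H', 'p'->'P', 'z'->'Z', 'c'->'C'
Result: WXHPZC


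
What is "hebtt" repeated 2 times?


Input string: 'hebtt'
Operation: repeat 2 times
Concatenation: 'hebtt' + 'hebtt'
Result: hebtthebtt


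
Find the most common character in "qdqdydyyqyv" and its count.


Input: 'qdqdydyyqyv'
Operation: tally each character
Counts: 'd':3, 'q':3, 'v':1, 'y':4
Maximum: 'y' appears 4 times


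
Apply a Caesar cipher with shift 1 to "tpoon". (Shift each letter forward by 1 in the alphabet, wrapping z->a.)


Input: 'tpoon', shift = 1
Operation: for each letter, (position + 1) mod 26
Mapping: 't'(19+1=20)->'u', 'p'(15+1=16)->'q', 'o'(14+1=15)->'p', 'o'(14+1=15)->'p', 'n'(13+1=14)->'o'
Result: uqppo


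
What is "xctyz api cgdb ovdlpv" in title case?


Input string: 'xctyz api cgdb ovdlpv'
Operation: capitalize first letter of each word
Word transformations: 'xctyz'->'Xctyz', 'api'->'Api', 'cgdb'->'Cgdb', 'ovdlpv'->'Ovdlpv'
Result: Xctyz Api Cgdb Ovdlpv


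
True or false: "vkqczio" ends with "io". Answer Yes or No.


Input string: 'vkqczio'
Suffix to check: 'io'
Last 2 characters of input: 'io'
Match: True
Result: Yes


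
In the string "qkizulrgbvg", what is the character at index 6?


Input string: 'qkizulrgbvg'
Operation: get character at index 6
Index mapping: s[0]='q', s[1]='k', s[2]='i', s[3]='z', s[4]='u', s[5]='l', s[6]='r'
Result: 'r'


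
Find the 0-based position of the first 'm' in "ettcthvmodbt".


Input string: 'ettcthvmodbt'
Target: 'm'
Scanning left to right: s[0]='e', s[1]='t', s[2]='t', s[3]='c', s[4]='t', s[5]='h', s[6]='v', s[7]='m'
First match at index: 7


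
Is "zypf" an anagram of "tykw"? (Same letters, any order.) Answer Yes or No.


String 1: 'tykw' -> sorted: 'ktwy'
String 2: 'zypf' -> sorted: 'fpyz'
Compare sorted forms: 'ktwy' != 'fpyz'
Anagram: No


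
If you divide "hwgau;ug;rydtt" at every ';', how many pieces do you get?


Input string: 'hwgau;ug;rydtt'
Delimiter: ';'
Split result: 'hwgau', 'ug', 'rydtt'
Number of parts: 3


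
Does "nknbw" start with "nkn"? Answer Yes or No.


Input string: 'nknbw'
Prefix to check: 'nkn'
First 3 characters of input: 'nkn'
Match: True
Result: Yes


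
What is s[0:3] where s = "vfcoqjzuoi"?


Input string: 'vfcoqjzuoi'
Operation: slice [0:3]
Extract characters: s[0]='v', s[1]='f', s[2]='c'
Result: vfc


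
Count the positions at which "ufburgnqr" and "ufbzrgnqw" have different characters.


String 1: 'ufburgnqr'
String 2: 'ufbzrgnqw'
Compare each position: pos 0: 'u'=='u', pos 1: 'f'=='f', pos 2: 'b'=='b', pos 3: 'u'!='z', pos 4: 'r'=='r', pos 5: 'g'=='g', pos 6: 'n'=='n', pos 7: 'q'=='q', pos 8: 'r'!='w'
Differing positions: 2
Hamming distance: 2


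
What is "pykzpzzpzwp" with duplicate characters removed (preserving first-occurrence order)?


Input: 'pykzpzzpzwp'
Operation: keep first occurrence of each character
Scan: s[0]='p' new -> keep; s[1]='y' new -> keep; s[2]='k' new -> keep; s[3]='z' new -> keep; s[4]='p' seen -> skip; s[5]='z' seen -> skip; s[6]='z' seen -> skip; s[7]='p' seen -> skip; s[8]='z' seen -> skip; s[9]='w' new -> keep; s[10]='p' seen -> skip
Result: pykzw


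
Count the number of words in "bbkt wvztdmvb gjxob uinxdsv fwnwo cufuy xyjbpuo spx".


Input string: 'bbkt wvztdmvb gjxob uinxdsv fwnwo cufuy xyjbpuo spx'
Operation: split by spaces
Words found: 'bbkt', 'wvztdmvb', 'gjxob', 'uinxdsv', 'fwnwo', 'cufuy', 'xyjbpuo', 'spx'
Word count: 8


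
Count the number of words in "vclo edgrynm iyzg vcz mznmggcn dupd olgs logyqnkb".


Input string: 'vclo edgrynm iyzg vcz mznmggcn dupd olgs logyqnkb'
Operation: split by spaces
Words found: 'vclo', 'edgrynm', 'iyzg', 'vcz', 'mznmggcn', 'dupd', 'olgs', 'logyqnkb'
Word count: 8


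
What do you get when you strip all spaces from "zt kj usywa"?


Input string: 'zt kj usywa'
Operation: remove all spaces
Words: 'zt', 'kj', 'usywa'
Join without spaces: ztkjusywa


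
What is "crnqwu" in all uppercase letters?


Input string: 'crnqwu'
Operation: convert each letter to uppercase
Mapping: 'c'->'C', 'r'->'R', 'n'->'N', 'q'->'Q', 'w'->'W', 'u'->'U'
Result: CRNQWU


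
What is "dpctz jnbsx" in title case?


Input string: 'dpctz jnbsx'
Operation: capitalize first letter of each word
Word transformations: 'dpctz'->'Dpctz', 'jnbsx'->'Jnbsx'
Result: Dpctz Jnbsx


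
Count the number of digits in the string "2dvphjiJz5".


Input string: '2dvphjiJz5'
Operation: count digit characters (0-9)
Scan: '2'(digit), 'd', 'v', 'p', 'h', 'j', 'i', 'J', 'z', '5'(digit)
Digits found: 2
Result: 2


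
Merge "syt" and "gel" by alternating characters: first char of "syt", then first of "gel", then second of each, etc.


String 1: 'syt'
String 2: 'gel'
Operation: alternate characters
Pairs: 's'+'g', 'y'+'e', 't'+'l'
Result: sgyetl


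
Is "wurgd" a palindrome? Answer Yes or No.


Input string: 'wurgd'
Reversed: 'dgruw'
Compare pairs: s[0]='w' vs s[4]='d' (mismatch), s[1]='u' vs s[3]='g' (mismatch)
Palindrome: No


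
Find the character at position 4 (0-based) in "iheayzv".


Input string: 'iheayzv'
Operation: get character at index 4
Index mapping: s[0]='i', s[1]='h', s[2]='e', s[3]='a', s[4]='y'
Result: 'y'


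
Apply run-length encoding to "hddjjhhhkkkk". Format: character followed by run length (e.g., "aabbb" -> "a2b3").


Input: 'hddjjhhhkkkk'
Operation: identify consecutive runs
Runs: 'h' -> h1, 'dd' -> d2, 'jj' -> j2, 'hhh' -> h3, 'kkkk' -> k4
Encoded: h1d2j2h3k4


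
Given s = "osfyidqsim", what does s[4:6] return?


Input string: 'osfyidqsim'
Operation: slice [4:6]
Extract characters: s[4]='i', s[5]='d'
Result: id


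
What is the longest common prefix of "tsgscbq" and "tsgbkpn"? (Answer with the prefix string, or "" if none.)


String 1: 'tsgscbq'
String 2: 'tsgbkpn'
Compare position by position:
pos 0: 't' vs 't' match
pos 1: 's' vs 's' match
pos 2: 'g' vs 'g' match
pos 3: 's' vs 'b' differ -> stop
Longest common prefix: "tsg" (length 3)


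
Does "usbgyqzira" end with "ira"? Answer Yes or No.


Input string: 'usbgyqzira'
Suffix to check: 'ira'
Last 3 characters of input: 'ira'
Match: True
Result: Yes


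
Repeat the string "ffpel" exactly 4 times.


Input string: 'ffpel'
Operation: repeat 4 times
Concatenation: 'ffpel' + 'ffpel' + 'ffpel' + 'ffpel'
Result: ffpelffpelffpelffpel


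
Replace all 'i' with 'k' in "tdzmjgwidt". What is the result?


Input string: 'tdzmjgwidt'
Operation: replace 'i' with 'k'
Positions of 'i': 7
After replacement: tdzmjgwkdt


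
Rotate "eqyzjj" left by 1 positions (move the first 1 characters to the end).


Input: 'eqyzjj', shift = 1
Operation: split at index 1 and swap parts
Front part s[0:1] = 'e'
Back part s[1:] = 'qyzjj'
Rotated = back + front = 'qyzjj' + 'e'
Result: qyzjje


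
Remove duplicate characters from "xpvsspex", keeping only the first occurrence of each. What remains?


Input: 'xpvsspex'
Operation: keep first occurrence of each character
Scan: s[0]='x' new -> keep; s[1]='p' new -> keep; s[2]='v' new -> keep; s[3]='s' new -> keep; s[4]='s' seen -> skip; s[5]='p' seen -> skip; s[6]='e' new -> keep; s[7]='x' seen -> skip
Result: xpvse


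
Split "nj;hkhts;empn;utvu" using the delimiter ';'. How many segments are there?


Input string: 'nj;hkhts;empn;utvu'
Delimiter: ';'
Split result: 'nj', 'hkhts', 'empn', 'utvu'
Number of parts: 4


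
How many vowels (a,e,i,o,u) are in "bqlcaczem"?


Input string: 'bqlcaczem'
Operation: count vowels (a, e, i, o, u)
Scan: s[0]='b', s[1]='q', s[2]='l', s[3]='c', s[4]='a' (vowel), s[5]='c', s[6]='z', s[7]='e' (vowel), s[8]='m'
Vowels found: 2
Result: 2


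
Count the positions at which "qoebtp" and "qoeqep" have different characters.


String 1: 'qoebtp'
String 2: 'qoeqep'
Compare each position: pos 0: 'q'=='q', pos 1: 'o'=='o', pos 2: 'e'=='e', pos 3: 'b'!='q', pos 4: 't'!='e', pos 5: 'p'=='p'
Differing positions: 2
Hamming distance: 2


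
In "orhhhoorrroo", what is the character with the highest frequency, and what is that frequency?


Input: 'orhhhoorrroo'
Operation: tally each character
Counts: 'h':3, 'o':5, 'r':4
Maximum: 'o' appears 5 times


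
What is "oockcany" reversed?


Input string: 'oockcany'
Operation: reverse character order
Original order: 'o' -> 'o' -> 'c' -> 'k' -> 'c' -> 'a' -> 'n' -> 'y'
Reversed order: 'y' -> 'n' -> 'a' -> 'c' -> 'k' -> 'c' -> 'o' -> 'o'
Result: ynackcoo


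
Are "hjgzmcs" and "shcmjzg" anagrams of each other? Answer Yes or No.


String 1: 'hjgzmcs' -> sorted: 'cghjmsz'
String 2: 'shcmjzg' -> sorted: 'cghjmsz'
Compare sorted forms: 'cghjmsz' == 'cghjmsz'
Anagram: Yes


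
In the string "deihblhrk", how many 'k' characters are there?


Input string: 'deihblhrk'
Target character: 'k'
Scan each position: s[8]='k'
Matches found at indices: 8
Total: 1


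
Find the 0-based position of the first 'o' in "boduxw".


Input string: 'boduxw'
Target: 'o'
Scanning left to right: s[0]='b', s[1]='o'
First match at index: 1


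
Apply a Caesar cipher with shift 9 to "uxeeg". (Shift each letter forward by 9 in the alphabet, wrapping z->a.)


Input: 'uxeeg', shift = 9
Operation: for each letter, (position + 9) mod 26
Mapping: 'u'(20+9=29, 29 mod 26=3)->'d', 'x'(23+9=32, 32 mod 26=6)->'g', 'e'(4+9=13)->'n', 'e'(4+9=13)->'n', 'g'(6+9=15)->'p'
Result: dgnnp


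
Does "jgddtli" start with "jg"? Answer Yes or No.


Input string: 'jgddtli'
Prefix to check: 'jg'
First 2 characters of input: 'jg'
Match: True
Result: Yes


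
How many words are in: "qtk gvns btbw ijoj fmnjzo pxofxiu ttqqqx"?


Input string: 'qtk gvns btbw ijoj fmnjzo pxofxiu ttqqqx'
Operation: split by spaces
Words found: 'qtk', 'gvns', 'btbw', 'ijoj', 'fmnjzo', 'pxofxiu', 'ttqqqx'
Word count: 7


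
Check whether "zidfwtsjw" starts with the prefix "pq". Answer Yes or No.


Input string: 'zidfwtsjw'
Prefix to check: 'pq'
First 2 characters of input: 'zi'
Match: False
Result: No


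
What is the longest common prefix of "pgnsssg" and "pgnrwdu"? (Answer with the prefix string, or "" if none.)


String 1: 'pgnsssg'
String 2: 'pgnrwdu'
Compare position by position:
pos 0: 'p' vs 'p' match
pos 1: 'g' vs 'g' match
pos 2: 'n' vs 'n' match
pos 3: 's' vs 'r' differ -> stop
Longest common prefix: "pgn" (length 3)


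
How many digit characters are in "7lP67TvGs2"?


Input string: '7lP67TvGs2'
Operation: count digit characters (0-9)
Scan: '7'(digit), 'l', 'P', '6'(digit), '7'(digit), 'T', 'v', 'G', 's', '2'(digit)
Digits found: 4
Result: 4


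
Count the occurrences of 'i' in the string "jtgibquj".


Input string: 'jtgibquj'
Target character: 'i'
Scan each position: s[3]='i'
Matches found at indices: 3
Total: 1


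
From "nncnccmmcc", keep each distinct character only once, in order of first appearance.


Input: 'nncnccmmcc'
Operation: keep first occurrence of each character
Scan: s[0]='n' new -> keep; s[1]='n' seen -> skip; s[2]='c' new -> keep; s[3]='n' seen -> skip; s[4]='c' seen -> skip; s[5]='c' seen -> skip; s[6]='m' new -> keep; s[7]='m' seen -> skip; s[8]='c' seen -> skip; s[9]='c' seen -> skip
Result: ncm


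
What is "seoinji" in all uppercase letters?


Input string: 'seoinji'
Operation: convert each letter to uppercase
Mapping: 's'->'S', 'e'->'E', 'o'->'O', 'i'->'I', 'n'->'N', 'j'->'J', 'i'->'I'
Result: SEOINJI


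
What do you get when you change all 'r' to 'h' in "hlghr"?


Input string: 'hlghr'
Operation: replace 'r' with 'h'
Positions of 'r': 4
After replacement: hlghh


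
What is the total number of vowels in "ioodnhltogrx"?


Input string: 'ioodnhltogrx'
Operation: count vowels (a, e, i, o, u)
Scan: s[0]='i' (vowel), s[1]='o' (vowel), s[2]='o' (vowel), s[3]='d', s[4]='n', s[5]='h', s[6]='l', s[7]='t', s[8]='o' (vowel), s[9]='g', s[10]='r', s[11]='x'
Vowels found: 4
Result: 4


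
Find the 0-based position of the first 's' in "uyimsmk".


Input string: 'uyimsmk'
Target: 's'
Scanning left to right: s[0]='u', s[1]='y', s[2]='i', s[3]='m', s[4]='s'
First match at index: 4


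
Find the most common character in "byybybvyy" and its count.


Input: 'byybybvyy'
Operation: tally each character
Counts: 'b':3, 'v':1, 'y':5
Maximum: 'y' appears 5 times


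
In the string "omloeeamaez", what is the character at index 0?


Input string: 'omloeeamaez'
Operation: get character at index 0
Index mapping: s[0]='o'
Result: 'o'


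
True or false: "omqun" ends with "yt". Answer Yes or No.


Input string: 'omqun'
Suffix to check: 'yt'
Last 2 characters of input: 'un'
Match: False
Result: No


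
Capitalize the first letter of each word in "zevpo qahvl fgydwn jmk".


Input string: 'zevpo qahvl fgydwn jmk'
Operation: capitalize first letter of each word
Word transformations: 'zevpo'->'Zevpo', 'qahvl'->'Qahvl', 'fgydwn'->'Fgydwn', 'jmk'->'Jmk'
Result: Zevpo Qahvl Fgydwn Jmk


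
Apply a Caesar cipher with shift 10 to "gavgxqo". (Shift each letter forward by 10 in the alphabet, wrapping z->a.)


Input: 'gavgxqo', shift = 10
Operation: for each letter, (position + 10) mod 26
Mapping: 'g'(6+10=16)->'q', 'a'(0+10=10)->'k', 'v'(21+10=31, 31 mod 26=5)->'f', 'g'(6+10=16)->'q', 'x'(23+10=33, 33 mod 26=7)->'h', 'q'(16+10=26, 26 mod 26=0)->'a', 'o'(14+10=24)->'y'
Result: qkfqhay


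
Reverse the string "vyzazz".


Input string: 'vyzazz'
Operation: reverse character order
Original order: 'v' -> 'y' -> 'z' -> 'a' -> 'z' -> 'z'
Reversed order: 'z' -> 'z' -> 'a' -> 'z' -> 'y' -> 'v'
Result: zzazyv


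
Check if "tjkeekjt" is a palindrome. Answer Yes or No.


Input string: 'tjkeekjt'
Reversed: 'tjkeekjt'
Compare pairs: s[0]='t' vs s[7]='t' (match), s[1]='j' vs s[6]='j' (match), s[2]='k' vs s[5]='k' (match), s[3]='e' vs s[4]='e' (match)
Palindrome: Yes


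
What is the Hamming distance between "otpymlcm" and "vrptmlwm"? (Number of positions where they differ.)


String 1: 'otpymlcm'
String 2: 'vrptmlwm'
Compare each position: pos 0: 'o'!='v', pos 1: 't'!='r', pos 2: 'p'=='p', pos 3: 'y'!='t', pos 4: 'm'=='m', pos 5: 'l'=='l', pos 6: 'c'!='w', pos 7: 'm'=='m'
Differing positions: 4
Hamming distance: 4


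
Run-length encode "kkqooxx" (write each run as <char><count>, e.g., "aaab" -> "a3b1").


Input: 'kkqooxx'
Operation: identify consecutive runs
Runs: 'kk' -> k2, 'q' -> q1, 'oo' -> o2, 'xx' -> x2
Encoded: k2q1o2x2


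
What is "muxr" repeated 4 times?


Input string: 'muxr'
Operation: repeat 4 times
Concatenation: 'muxr' + 'muxr' + 'muxr' + 'muxr'
Result: muxrmuxrmuxrmuxr


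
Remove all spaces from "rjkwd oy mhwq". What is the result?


Input string: 'rjkwd oy mhwq'
Operation: remove all spaces
Words: 'rjkwd', 'oy', 'mhwq'
Join without spaces: rjkwdoymhwq


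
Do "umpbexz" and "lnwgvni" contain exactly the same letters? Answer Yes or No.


String 1: 'umpbexz' -> sorted: 'bempuxz'
String 2: 'lnwgvni' -> sorted: 'gilnnvw'
Compare sorted forms: 'bempuxz' != 'gilnnvw'
Anagram: No


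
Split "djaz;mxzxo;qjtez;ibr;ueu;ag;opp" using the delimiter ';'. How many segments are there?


Input string: 'djaz;mxzxo;qjtez;ibr;ueu;ag;opp'
Delimiter: ';'
Split result: 'djaz', 'mxzxo', 'qjtez', 'ibr', 'ueu', 'ag', 'opp'
Number of parts: 7


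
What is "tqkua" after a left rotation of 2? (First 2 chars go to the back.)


Input: 'tqkua', shift = 2
Operation: split at index 2 and swap parts
Front part s[0:2] = 'tq'
Back part s[2:] = 'kua'
Rotated = back + front = 'kua' + 'tq'
Result: kuatq


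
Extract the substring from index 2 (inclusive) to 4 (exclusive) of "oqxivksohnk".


Input string: 'oqxivksohnk'
Operation: slice [2:4]
Extract characters: s[2]='x', s[3]='i'
Result: xi


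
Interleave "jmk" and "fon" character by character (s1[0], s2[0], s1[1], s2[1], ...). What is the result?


String 1: 'jmk'
String 2: 'fon'
Operation: alternate characters
Pairs: 'j'+'f', 'm'+'o', 'k'+'n'
Result: jfmokn


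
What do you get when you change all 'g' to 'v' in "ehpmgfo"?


Input string: 'ehpmgfo'
Operation: replace 'g' with 'v'
Positions of 'g': 4
After replacement: ehpmvfo


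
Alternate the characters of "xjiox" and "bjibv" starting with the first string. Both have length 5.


String 1: 'xjiox'
String 2: 'bjibv'
Operation: alternate characters
Pairs: 'x'+'b', 'j'+'j', 'i'+'i', 'o'+'b', 'x'+'v'
Result: xbjjiiobxv


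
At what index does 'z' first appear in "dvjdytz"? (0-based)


Input string: 'dvjdytz'
Target: 'z'
Scanning left to right: s[0]='d', s[1]='v', s[2]='j', s[3]='d', s[4]='y', s[5]='t', s[6]='z'
First match at index: 6


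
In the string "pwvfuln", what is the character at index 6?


Input string: 'pwvfuln'
Operation: get character at index 6
Index mapping: s[0]='p', s[1]='w', s[2]='v', s[3]='f', s[4]='u', s[5]='l', s[6]='n'
Result: 'n'


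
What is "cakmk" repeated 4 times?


Input string: 'cakmk'
Operation: repeat 4 times
Concatenation: 'cakmk' + 'cakmk' + 'cakmk' + 'cakmk'
Result: cakmkcakmkcakmkcakmk


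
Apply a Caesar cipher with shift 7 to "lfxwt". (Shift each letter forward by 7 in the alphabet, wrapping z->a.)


Input: 'lfxwt', shift = 7
Operation: for each letter, (position + 7) mod 26
Mapping: 'l'(11+7=18)->'s', 'f'(5+7=12)->'m', 'x'(23+7=30, 30 mod 26=4)->'e', 'w'(22+7=29, 29 mod 26=3)->'d', 't'(19+7=26, 26 mod 26=0)->'a'
Result: smeda


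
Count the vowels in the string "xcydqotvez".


Input string: 'xcydqotvez'
Operation: count vowels (a, e, i, o, u)
Scan: s[0]='x', s[1]='c', s[2]='y', s[3]='d', s[4]='q', s[5]='o' (vowel), s[6]='t', s[7]='v', s[8]='e' (vowel), s[9]='z'
Vowels found: 2
Result: 2


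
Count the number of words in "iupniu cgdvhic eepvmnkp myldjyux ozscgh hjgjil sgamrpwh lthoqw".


Input string: 'iupniu cgdvhic eepvmnkp myldjyux ozscgh hjgjil sgamrpwh lthoqw'
Operation: split by spaces
Words found: 'iupniu', 'cgdvhic', 'eepvmnkp', 'myldjyux', 'ozscgh', 'hjgjil', 'sgamrpwh', 'lthoqw'
Word count: 8


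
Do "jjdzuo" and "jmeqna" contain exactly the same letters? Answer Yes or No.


String 1: 'jjdzuo' -> sorted: 'djjouz'
String 2: 'jmeqna' -> sorted: 'aejmnq'
Compare sorted forms: 'djjouz' != 'aejmnq'
Anagram: No


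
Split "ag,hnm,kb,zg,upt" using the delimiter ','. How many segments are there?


Input string: 'ag,hnm,kb,zg,upt'
Delimiter: ','
Split result: 'ag', 'hnm', 'kb', 'zg', 'upt'
Number of parts: 5


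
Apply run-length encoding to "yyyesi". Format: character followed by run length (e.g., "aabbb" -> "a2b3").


Input: 'yyyesi'
Operation: identify consecutive runs
Runs: 'yyy' -> y3, 'e' -> e1, 's' -> s1, 'i' -> i1
Encoded: y3e1s1i1


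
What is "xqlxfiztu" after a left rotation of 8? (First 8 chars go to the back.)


Input: 'xqlxfiztu', shift = 8
Operation: split at index 8 and swap parts
Front part s[0:8] = 'xqlxfizt'
Back part s[8:] = 'u'
Rotated = back + front = 'u' + 'xqlxfizt'
Result: uxqlxfizt


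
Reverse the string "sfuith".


Input string: 'sfuith'
Operation: reverse character order
Original order: 's' -> 'f' -> 'u' -> 'i' -> 't' -> 'h'
Reversed order: 'h' -> 't' -> 'i' -> 'u' -> 'f' -> 's'
Result: htiufs


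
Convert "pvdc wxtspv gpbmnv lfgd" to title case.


Input string: 'pvdc wxtspv gpbmnv lfgd'
Operation: capitalize first letter of each word
Word transformations: 'pvdc'->'Pvdc', 'wxtspv'->'Wxtspv', 'gpbmnv'->'Gpbmnv', 'lfgd'->'Lfgd'
Result: Pvdc Wxtspv Gpbmnv Lfgd


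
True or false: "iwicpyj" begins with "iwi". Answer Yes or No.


Input string: 'iwicpyj'
Prefix to check: 'iwi'
First 3 characters of input: 'iwi'
Match: True
Result: Yes


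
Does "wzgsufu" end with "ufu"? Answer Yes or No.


Input string: 'wzgsufu'
Suffix to check: 'ufu'
Last 3 characters of input: 'ufu'
Match: True
Result: Yes


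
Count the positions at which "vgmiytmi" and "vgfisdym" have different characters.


String 1: 'vgmiytmi'
String 2: 'vgfisdym'
Compare each position: pos 0: 'v'=='v', pos 1: 'g'=='g', pos 2: 'm'!='f', pos 3: 'i'=='i', pos 4: 'y'!='s', pos 5: 't'!='d', pos 6: 'm'!='y', pos 7: 'i'!='m'
Differing positions: 5
Hamming distance: 5


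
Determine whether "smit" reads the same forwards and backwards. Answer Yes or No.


Input string: 'smit'
Reversed: 'tims'
Compare pairs: s[0]='s' vs s[3]='t' (mismatch), s[1]='m' vs s[2]='i' (mismatch)
Palindrome: No


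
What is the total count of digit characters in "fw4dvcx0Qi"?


Input string: 'fw4dvcx0Qi'
Operation: count digit characters (0-9)
Scan: 'f', 'w', '4'(digit), 'd', 'v', 'c', 'x', '0'(digit), 'Q', 'i'
Digits found: 2
Result: 2


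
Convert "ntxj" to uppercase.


Input string: 'ntxj'
Operation: convert each letter to uppercase
Mapping: 'n'->'N', 't'->'T', 'x'->'X', 'j'->'J'
Result: NTXJ


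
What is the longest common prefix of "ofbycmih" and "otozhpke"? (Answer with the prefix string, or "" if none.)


String 1: 'ofbycmih'
String 2: 'otozhpke'
Compare position by position:
pos 0: 'o' vs 'o' match
pos 1: 'f' vs 't' differ -> stop
Longest common prefix: "o" (length 1)


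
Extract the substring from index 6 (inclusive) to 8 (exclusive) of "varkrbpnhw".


Input string: 'varkrbpnhw'
Operation: slice [6:8]
Extract characters: s[6]='p', s[7]='n'
Result: pn


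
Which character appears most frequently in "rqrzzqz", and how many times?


Input: 'rqrzzqz'
Operation: tally each character
Counts: 'q':2, 'r':2, 'z':3
Maximum: 'z' appears 3 times


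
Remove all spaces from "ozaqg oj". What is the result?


Input string: 'ozaqg oj'
Operation: remove all spaces
Words: 'ozaqg', 'oj'
Join without spaces: ozaqgoj


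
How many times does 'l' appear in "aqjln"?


Input string: 'aqjln'
Target character: 'l'
Scan each position: s[3]='l'
Matches found at indices: 3
Total: 1


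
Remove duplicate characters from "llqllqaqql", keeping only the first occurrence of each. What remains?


Input: 'llqllqaqql'
Operation: keep first occurrence of each character
Scan: s[0]='l' new -> keep; s[1]='l' seen -> skip; s[2]='q' new -> keep; s[3]='l' seen -> skip; s[4]='l' seen -> skip; s[5]='q' seen -> skip; s[6]='a' new -> keep; s[7]='q' seen -> skip; s[8]='q' seen -> skip; s[9]='l' seen -> skip
Result: lqa


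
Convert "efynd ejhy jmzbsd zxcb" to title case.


Input string: 'efynd ejhy jmzbsd zxcb'
Operation: capitalize first letter of each word
Word transformations: 'efynd'->'Efynd', 'ejhy'->'Ejhy', 'jmzbsd'->'Jmzbsd', 'zxcb'->'Zxcb'
Result: Efynd Ejhy Jmzbsd Zxcb


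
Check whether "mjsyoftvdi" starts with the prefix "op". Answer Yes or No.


Input string: 'mjsyoftvdi'
Prefix to check: 'op'
First 2 characters of input: 'mj'
Match: False
Result: No


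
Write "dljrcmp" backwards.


Input string: 'dljrcmp'
Operation: reverse character order
Original order: 'd' -> 'l' -> 'j' -> 'r' -> 'c' -> 'm' -> 'p'
Reversed order: 'p' -> 'm' -> 'c' -> 'r' -> 'j' -> 'l' -> 'd'
Result: pmcrjld


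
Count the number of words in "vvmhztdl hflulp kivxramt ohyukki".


Input string: 'vvmhztdl hflulp kivxramt ohyukki'
Operation: split by spaces
Words found: 'vvmhztdl', 'hflulp', 'kivxramt', 'ohyukki'
Word count: 4


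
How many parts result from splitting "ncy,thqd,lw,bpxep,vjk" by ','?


Input string: 'ncy,thqd,lw,bpxep,vjk'
Delimiter: ','
Split result: 'ncy', 'thqd', 'lw', 'bpxep', 'vjk'
Number of parts: 5


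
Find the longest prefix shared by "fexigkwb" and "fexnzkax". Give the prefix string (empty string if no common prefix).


String 1: 'fexigkwb'
String 2: 'fexnzkax'
Compare position by position:
pos 0: 'f' vs 'f' match
pos 1: 'e' vs 'e' match
pos 2: 'x' vs 'x' match
pos 3: 'i' vs 'n' differ -> stop
Longest common prefix: "fex" (length 3)


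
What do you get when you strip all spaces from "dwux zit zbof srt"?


Input string: 'dwux zit zbof srt'
Operation: remove all spaces
Words: 'dwux', 'zit', 'zbof', 'srt'
Join without spaces: dwuxzitzbofsrt


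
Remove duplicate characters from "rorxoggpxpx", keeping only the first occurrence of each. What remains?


Input: 'rorxoggpxpx'
Operation: keep first occurrence of each character
Scan: s[0]='r' new -> keep; s[1]='o' new -> keep; s[2]='r' seen -> skip; s[3]='x' new -> keep; s[4]='o' seen -> skip; s[5]='g' new -> keep; s[6]='g' seen -> skip; s[7]='p' new -> keep; s[8]='x' seen -> skip; s[9]='p' seen -> skip; s[10]='x' seen -> skip
Result: roxgp


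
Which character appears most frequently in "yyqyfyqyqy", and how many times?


Input: 'yyqyfyqyqy'
Operation: tally each character
Counts: 'f':1, 'q':3, 'y':6
Maximum: 'y' appears 6 times


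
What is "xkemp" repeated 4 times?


Input string: 'xkemp'
Operation: repeat 4 times
Concatenation: 'xkemp' + 'xkemp' + 'xkemp' + 'xkemp'
Result: xkempxkempxkempxkemp


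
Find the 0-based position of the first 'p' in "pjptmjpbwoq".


Input string: 'pjptmjpbwoq'
Target: 'p'
Scanning left to right: s[0]='p'
First match at index: 0


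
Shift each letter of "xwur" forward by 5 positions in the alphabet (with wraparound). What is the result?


Input: 'xwur', shift = 5
Operation: for each letter, (position + 5) mod 26
Mapping: 'x'(23+5=28, 28 mod 26=2)->'c', 'w'(22+5=27, 27 mod 26=1)->'b', 'u'(20+5=25)->'z', 'r'(17+5=22)->'w'
Result: cbzw


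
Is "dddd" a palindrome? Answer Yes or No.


Input string: 'dddd'
Reversed: 'dddd'
Compare pairs: s[0]='d' vs s[3]='d' (match), s[1]='d' vs s[2]='d' (match)
Palindrome: Yes


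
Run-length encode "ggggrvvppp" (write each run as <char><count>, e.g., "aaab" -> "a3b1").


Input: 'ggggrvvppp'
Operation: identify consecutive runs
Runs: 'gggg' -> g4, 'r' -> r1, 'vv' -> v2, 'ppp' -> p3
Encoded: g4r1v2p3


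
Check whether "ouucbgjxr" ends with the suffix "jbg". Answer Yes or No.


Input string: 'ouucbgjxr'
Suffix to check: 'jbg'
Last 3 characters of input: 'jxr'
Match: False
Result: No


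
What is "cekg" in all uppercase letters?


Input string: 'cekg'
Operation: convert each letter to uppercase
Mapping: 'c'->'C', 'e'->'E', 'k'->'K', 'g'->'G'
Result: CEKG


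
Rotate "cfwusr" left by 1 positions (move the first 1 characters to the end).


Input: 'cfwusr', shift = 1
Operation: split at index 1 and swap parts
Front part s[0:1] = 'c'
Back part s[1:] = 'fwusr'
Rotated = back + front = 'fwusr' + 'c'
Result: fwusrc


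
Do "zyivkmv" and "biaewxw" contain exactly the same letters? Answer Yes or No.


String 1: 'zyivkmv' -> sorted: 'ikmvvyz'
String 2: 'biaewxw' -> sorted: 'abeiwwx'
Compare sorted forms: 'ikmvvyz' != 'abeiwwx'
Anagram: No


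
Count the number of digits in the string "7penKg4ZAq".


Input string: '7penKg4ZAq'
Operation: count digit characters (0-9)
Scan: '7'(digit), 'p', 'e', 'n', 'K', 'g', '4'(digit), 'Z', 'A', 'q'
Digits found: 2
Result: 2


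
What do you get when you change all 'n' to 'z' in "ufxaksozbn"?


Input string: 'ufxaksozbn'
Operation: replace 'n' with 'z'
Positions of 'n': 9
After replacement: ufxaksozbz


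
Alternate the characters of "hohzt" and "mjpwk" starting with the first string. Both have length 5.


String 1: 'hohzt'
String 2: 'mjpwk'
Operation: alternate characters
Pairs: 'h'+'m', 'o'+'j', 'h'+'p', 'z'+'w', 't'+'k'
Result: hmojhpzwtk


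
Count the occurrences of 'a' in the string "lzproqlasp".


Input string: 'lzproqlasp'
Target character: 'a'
Scan each position: s[7]='a'
Matches found at indices: 7
Total: 1


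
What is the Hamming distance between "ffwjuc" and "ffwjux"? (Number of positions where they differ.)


String 1: 'ffwjuc'
String 2: 'ffwjux'
Compare each position: pos 0: 'f'=='f', pos 1: 'f'=='f', pos 2: 'w'=='w', pos 3: 'j'=='j', pos 4: 'u'=='u', pos 5: 'c'!='x'
Differing positions: 1
Hamming distance: 1


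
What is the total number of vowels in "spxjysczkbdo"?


Input string: 'spxjysczkbdo'
Operation: count vowels (a, e, i, o, u)
Scan: s[0]='s', s[1]='p', s[2]='x', s[3]='j', s[4]='y', s[5]='s', s[6]='c', s[7]='z', s[8]='k', s[9]='b', s[10]='d', s[11]='o' (vowel)
Vowels found: 1
Result: 1


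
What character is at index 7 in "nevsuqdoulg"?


Input string: 'nevsuqdoulg'
Operation: get character at index 7
Index mapping: s[0]='n', s[1]='e', s[2]='v', s[3]='s', s[4]='u', s[5]='q', s[6]='d', s[7]='o'
Result: 'o'


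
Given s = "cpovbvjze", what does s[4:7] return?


Input string: 'cpovbvjze'
Operation: slice [4:7]
Extract characters: s[4]='b', s[5]='v', s[6]='j'
Result: bvj


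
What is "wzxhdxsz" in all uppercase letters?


Input string: 'wzxhdxsz'
Operation: convert each letter to uppercase
Mapping: 'w'->'W', 'z'->'Z', 'x'->'X', 'h'->'H', 'd'->'D', 'x'->'X', 's'->'S', 'z'->'Z'
Result: WZXHDXSZ


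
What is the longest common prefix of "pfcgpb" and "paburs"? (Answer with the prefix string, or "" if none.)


String 1: 'pfcgpb'
String 2: 'paburs'
Compare position by position:
pos 0: 'p' vs 'p' match
pos 1: 'f' vs 'a' differ -> stop
Longest common prefix: "p" (length 1)
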